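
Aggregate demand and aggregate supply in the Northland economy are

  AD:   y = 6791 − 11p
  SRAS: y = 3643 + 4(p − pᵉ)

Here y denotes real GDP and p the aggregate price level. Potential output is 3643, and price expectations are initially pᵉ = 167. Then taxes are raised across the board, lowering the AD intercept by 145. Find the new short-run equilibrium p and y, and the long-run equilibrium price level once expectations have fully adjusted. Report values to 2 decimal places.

Short run: p = 244.73, y = 3953.93. Long run: p = 273.00.

AD shifts left: new AD is y = 6646 − 11p. With pᵉ = 167, SRAS is y = 2975 + 4p.
Short run: 6646 − 11p = 2975 + 4p gives 3671 = 15p, so p = 244.73 and y = 6646 − 11p = 3953.93.
y = 3953.93 is above potential 3643; expectations adjust and SRAS shifts left until y = 3643.
Long run: on the new AD curve, 3643 = 6646 − 11p gives p = 273.00.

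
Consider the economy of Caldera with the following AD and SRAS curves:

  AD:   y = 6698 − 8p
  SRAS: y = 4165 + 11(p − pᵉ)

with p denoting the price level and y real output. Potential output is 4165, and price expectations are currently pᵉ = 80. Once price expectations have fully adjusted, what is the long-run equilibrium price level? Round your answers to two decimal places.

Long-run p = 316.63

Short run: with pᵉ = 80, SRAS is y = 3285 + 11p. Setting AD = SRAS gives 3413 = 19p, so p = 179.63 and y = 6698 − 8p = 5260.95.
Output 5260.95 is above potential 4165, so over time expected prices rise and SRAS shifts left until y returns to 4165.
Long run: y = 4165 on the AD curve gives 4165 = 6698 − 8p, so p = 316.63.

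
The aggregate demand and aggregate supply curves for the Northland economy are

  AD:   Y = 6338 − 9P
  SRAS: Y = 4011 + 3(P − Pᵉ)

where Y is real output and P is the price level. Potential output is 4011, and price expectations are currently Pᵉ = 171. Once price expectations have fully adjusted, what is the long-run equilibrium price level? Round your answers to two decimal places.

Long-run P = 258.56

Short run: with Pᵉ = 171, SRAS is Y = 3498 + 3P. Setting AD = SRAS gives 2840 = 12P, so P = 236.67 and Y = 6338 − 9P = 4208.00.
Output 4208.00 is above potential 4011, so over time expected prices rise and SRAS shifts left until Y returns to 4011.
Long run: Y = 4011 on the AD curve gives 4011 = 6338 − 9P, so P = 258.56.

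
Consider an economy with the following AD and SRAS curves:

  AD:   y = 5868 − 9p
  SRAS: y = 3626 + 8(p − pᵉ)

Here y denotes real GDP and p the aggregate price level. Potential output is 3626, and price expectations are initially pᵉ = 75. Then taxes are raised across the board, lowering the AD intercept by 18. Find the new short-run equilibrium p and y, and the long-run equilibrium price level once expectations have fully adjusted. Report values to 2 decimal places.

Short run: p = 166.12, y = 4354.94. Long run: p = 247.11.

AD shifts left: new AD is y = 5850 − 9p. With pᵉ = 75, SRAS is y = 3026 + 8p.
Short run: 5850 − 9p = 3026 + 8p gives 2824 = 17p, so p = 166.12 and y = 5850 − 9p = 4354.94.
y = 4354.94 is above potential 3626; expectations adjust and SRAS shifts left until y = 3626.
Long run: on the new AD curve, 3626 = 5850 − 9p gives p = 247.11.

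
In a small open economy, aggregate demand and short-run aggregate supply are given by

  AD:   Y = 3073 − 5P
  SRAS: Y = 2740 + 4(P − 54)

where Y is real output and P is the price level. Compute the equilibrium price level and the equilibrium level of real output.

Write SRAS as Y = 2740 + 4P − 216 = 2524 + 4P.
Set AD = SRAS: 3073 − 5P = 2524 + 4P, so 549 = 9P and P = 61.
Then Y = 3073 − 5·61 = 2768.

P = 61, Y = 2768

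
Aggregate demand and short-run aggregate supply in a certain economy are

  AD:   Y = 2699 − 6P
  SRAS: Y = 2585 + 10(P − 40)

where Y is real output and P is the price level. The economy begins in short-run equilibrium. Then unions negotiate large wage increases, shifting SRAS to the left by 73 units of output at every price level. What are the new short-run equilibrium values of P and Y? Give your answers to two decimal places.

This is a negative supply shock: SRAS shifts left.
New SRAS: Y = 2112 + 10P.
Set AD = SRAS: 2699 − 6P = 2112 + 10P, so 587 = 16P and P = 36.69.
Substituting into AD, Y = 2478.88.

P = 36.69, Y = 2478.88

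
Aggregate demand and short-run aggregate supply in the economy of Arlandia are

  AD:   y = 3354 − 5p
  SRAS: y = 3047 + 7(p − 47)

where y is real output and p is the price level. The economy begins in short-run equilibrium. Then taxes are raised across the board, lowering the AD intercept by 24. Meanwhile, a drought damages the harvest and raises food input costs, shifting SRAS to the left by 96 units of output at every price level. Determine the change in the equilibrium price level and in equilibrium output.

After both shocks: AD is y = 3330 − 5p and SRAS is y = 2622 + 7p.
Setting them equal: 708 = 12p, so p = 59.
y = 3330 − 5·59 = 3035.
Initially p = 53, y = 3089, so Δp = +6 and Δy = -54.

Δp = +6, Δy = -54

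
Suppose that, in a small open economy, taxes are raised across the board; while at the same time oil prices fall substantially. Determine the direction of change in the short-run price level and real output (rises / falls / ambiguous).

Price level: falls; output: ambiguous

The first event is a negative demand shock: AD shifts left, which by itself pushes P down and Y down.
The second is a favourable supply shock: SRAS shifts right, which by itself pushes P down and Y up.
Both shocks push P down, so P falls. The two shocks push Y in opposite directions, so the effect on Y is ambiguous.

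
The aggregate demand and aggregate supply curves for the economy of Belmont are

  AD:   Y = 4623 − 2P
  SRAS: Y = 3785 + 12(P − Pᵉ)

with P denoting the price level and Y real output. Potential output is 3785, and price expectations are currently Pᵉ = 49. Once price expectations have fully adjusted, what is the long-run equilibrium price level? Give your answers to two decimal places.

Short run: with Pᵉ = 49, SRAS is Y = 3197 + 12P. Setting AD = SRAS gives 1426 = 14P, so P = 101.86 and Y = 4623 − 2P = 4419.29.
Output 4419.29 is above potential 3785, so over time expected prices rise and SRAS shifts left until Y returns to 3785.
Long run: Y = 3785 on the AD curve gives 3785 = 4623 − 2P, so P = 419.00.

Long-run P = 419.00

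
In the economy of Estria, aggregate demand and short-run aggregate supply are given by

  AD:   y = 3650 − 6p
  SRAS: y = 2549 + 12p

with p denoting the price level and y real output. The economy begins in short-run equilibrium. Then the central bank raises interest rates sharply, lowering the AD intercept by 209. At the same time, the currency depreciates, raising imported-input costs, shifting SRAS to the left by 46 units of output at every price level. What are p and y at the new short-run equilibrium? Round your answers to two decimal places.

After both shocks: AD is y = 3441 − 6p and SRAS is y = 2503 + 12p.
Setting them equal: 938 = 18p, so p = 52.11.
Substituting into AD, y = 3128.33.

p = 52.11, y = 3128.33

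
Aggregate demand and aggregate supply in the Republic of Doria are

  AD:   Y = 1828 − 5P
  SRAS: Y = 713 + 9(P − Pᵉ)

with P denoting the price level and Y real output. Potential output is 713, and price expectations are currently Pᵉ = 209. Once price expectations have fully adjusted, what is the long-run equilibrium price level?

Short run: with Pᵉ = 209, SRAS is Y = 9P − 1168. Setting AD = SRAS gives 2996 = 14P, so P = 214 and Y = 1828 − 5·214 = 758.
Output 758 is above potential 713, so over time expected prices rise and SRAS shifts left until Y returns to 713.
Long run: Y = 713 on the AD curve gives 713 = 1828 − 5P, so P = 223.

Long-run P = 223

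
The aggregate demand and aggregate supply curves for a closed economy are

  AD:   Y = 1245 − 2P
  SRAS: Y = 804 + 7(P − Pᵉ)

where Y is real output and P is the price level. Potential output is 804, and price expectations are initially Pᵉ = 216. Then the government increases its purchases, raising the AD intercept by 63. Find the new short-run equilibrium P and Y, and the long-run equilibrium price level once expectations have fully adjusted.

AD shifts right: new AD is Y = 1308 − 2P. With Pᵉ = 216, SRAS is Y = 7P − 708.
Short run: 1308 − 2P = 7P − 708 gives 2016 = 9P, so P = 224 and Y = 1308 − 2·224 = 860.
Y = 860 is above potential 804; expectations adjust and SRAS shifts left until Y = 804.
Long run: on the new AD curve, 804 = 1308 − 2P gives P = 252.

Short run: P = 224, Y = 860. Long run: P = 252.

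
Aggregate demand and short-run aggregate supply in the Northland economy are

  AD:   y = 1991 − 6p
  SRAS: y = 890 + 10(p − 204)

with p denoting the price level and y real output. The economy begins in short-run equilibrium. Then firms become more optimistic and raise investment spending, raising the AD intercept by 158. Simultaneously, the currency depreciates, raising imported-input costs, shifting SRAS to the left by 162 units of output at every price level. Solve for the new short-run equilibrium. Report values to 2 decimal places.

After both shocks: AD is y = 2149 − 6p and SRAS is y = 10p − 1312.
Setting them equal: 3461 = 16p, so p = 216.31.
Substituting into AD, y = 851.13.

p = 216.31, y = 851.13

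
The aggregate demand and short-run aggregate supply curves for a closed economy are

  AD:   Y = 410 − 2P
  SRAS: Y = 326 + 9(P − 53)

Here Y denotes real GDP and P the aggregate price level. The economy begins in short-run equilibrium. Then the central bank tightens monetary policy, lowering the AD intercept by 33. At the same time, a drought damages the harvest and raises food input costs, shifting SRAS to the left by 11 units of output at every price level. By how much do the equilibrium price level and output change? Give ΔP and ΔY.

After both shocks: AD is Y = 377 − 2P and SRAS is Y = 9P − 162.
Setting them equal: 539 = 11P, so P = 49.
Y = 377 − 2·49 = 279.
Initially P = 51, Y = 308, so ΔP = -2 and ΔY = -29.

ΔP = -2, ΔY = -29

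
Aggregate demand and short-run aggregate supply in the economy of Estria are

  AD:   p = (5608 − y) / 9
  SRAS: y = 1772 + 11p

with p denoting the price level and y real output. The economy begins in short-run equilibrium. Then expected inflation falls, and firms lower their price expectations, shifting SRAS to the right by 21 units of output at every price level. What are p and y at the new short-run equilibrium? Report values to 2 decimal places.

p = 190.75, y = 3891.25

This is a positive supply shock: SRAS shifts right.
New SRAS: y = 1793 + 11p.
Set AD = SRAS: 5608 − 9p = 1793 + 11p, so 3815 = 20p and p = 190.75.
Substituting into AD, y = 3891.25.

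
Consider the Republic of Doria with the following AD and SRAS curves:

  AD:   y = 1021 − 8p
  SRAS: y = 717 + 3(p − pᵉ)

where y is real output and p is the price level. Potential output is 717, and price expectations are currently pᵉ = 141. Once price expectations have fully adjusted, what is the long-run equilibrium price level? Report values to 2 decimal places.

Long-run p = 38.00

Short run: with pᵉ = 141, SRAS is y = 294 + 3p. Setting AD = SRAS gives 727 = 11p, so p = 66.09 and y = 1021 − 8p = 492.27.
Output 492.27 is below potential 717, so over time expected prices fall and SRAS shifts right until y returns to 717.
Long run: y = 717 on the AD curve gives 717 = 1021 − 8p, so p = 38.00.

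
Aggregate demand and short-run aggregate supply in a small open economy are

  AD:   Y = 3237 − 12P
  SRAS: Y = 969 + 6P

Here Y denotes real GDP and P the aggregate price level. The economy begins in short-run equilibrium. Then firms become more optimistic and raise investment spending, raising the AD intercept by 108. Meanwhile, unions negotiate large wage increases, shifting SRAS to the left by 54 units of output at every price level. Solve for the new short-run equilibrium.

P = 135, Y = 1725

After both shocks: AD is Y = 3345 − 12P and SRAS is Y = 915 + 6P.
Setting them equal: 2430 = 18P, so P = 135.
Y = 3345 − 12·135 = 1725.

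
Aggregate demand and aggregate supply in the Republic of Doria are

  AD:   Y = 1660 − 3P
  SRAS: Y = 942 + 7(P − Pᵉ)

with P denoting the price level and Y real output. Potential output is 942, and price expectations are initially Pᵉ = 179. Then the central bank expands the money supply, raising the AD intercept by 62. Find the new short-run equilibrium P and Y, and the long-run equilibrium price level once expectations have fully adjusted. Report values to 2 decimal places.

Short run: P = 203.30, Y = 1112.10. Long run: P = 260.00.

AD shifts right: new AD is Y = 1722 − 3P. With Pᵉ = 179, SRAS is Y = 7P − 311.
Short run: 1722 − 3P = 7P − 311 gives 2033 = 10P, so P = 203.30 and Y = 1722 − 3P = 1112.10.
Y = 1112.10 is above potential 942; expectations adjust and SRAS shifts left until Y = 942.
Long run: on the new AD curve, 942 = 1722 − 3P gives P = 260.00.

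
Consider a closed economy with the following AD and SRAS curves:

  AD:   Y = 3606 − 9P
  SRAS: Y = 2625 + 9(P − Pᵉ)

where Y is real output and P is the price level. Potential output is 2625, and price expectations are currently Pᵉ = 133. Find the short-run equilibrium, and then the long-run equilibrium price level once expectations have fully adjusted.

Short run: P = 121, Y = 2517. Long run: P = 109.

Short run: with Pᵉ = 133, SRAS is Y = 1428 + 9P. Setting AD = SRAS gives 2178 = 18P, so P = 121 and Y = 3606 − 9·121 = 2517.
Output 2517 is below potential 2625, so over time expected prices fall and SRAS shifts right until Y returns to 2625.
Long run: Y = 2625 on the AD curve gives 2625 = 3606 − 9P, so P = 109.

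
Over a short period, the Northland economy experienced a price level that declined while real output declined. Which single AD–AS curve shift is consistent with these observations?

P fell and Y fell. An AD shift moves P and Y in the same direction; an SRAS shift moves them in opposite directions.
Here P and Y moved in the same direction, so the AD curve shifted.
Since Y fell, AD shifted left.

AD shifted left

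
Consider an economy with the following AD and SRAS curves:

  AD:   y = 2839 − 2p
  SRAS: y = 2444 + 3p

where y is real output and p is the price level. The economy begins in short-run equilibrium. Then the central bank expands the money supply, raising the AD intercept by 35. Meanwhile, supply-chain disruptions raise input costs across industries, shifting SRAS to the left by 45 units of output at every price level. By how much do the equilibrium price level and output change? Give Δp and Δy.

Δp = +16, Δy = +3

After both shocks: AD is y = 2874 − 2p and SRAS is y = 2399 + 3p.
Setting them equal: 475 = 5p, so p = 95.
y = 2874 − 2·95 = 2684.
Initially p = 79, y = 2681, so Δp = +16 and Δy = +3.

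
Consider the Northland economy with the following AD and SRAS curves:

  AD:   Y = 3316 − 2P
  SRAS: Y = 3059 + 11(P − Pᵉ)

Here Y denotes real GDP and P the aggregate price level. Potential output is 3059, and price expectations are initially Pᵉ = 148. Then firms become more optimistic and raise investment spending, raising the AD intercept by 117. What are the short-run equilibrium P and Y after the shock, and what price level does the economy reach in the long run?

Short run: P = 154, Y = 3125. Long run: P = 187.

AD shifts right: new AD is Y = 3433 − 2P. With Pᵉ = 148, SRAS is Y = 1431 + 11P.
Short run: 3433 − 2P = 1431 + 11P gives 2002 = 13P, so P = 154 and Y = 3433 − 2·154 = 3125.
Y = 3125 is above potential 3059; expectations adjust and SRAS shifts left until Y = 3059.
Long run: on the new AD curve, 3059 = 3433 − 2P gives P = 187.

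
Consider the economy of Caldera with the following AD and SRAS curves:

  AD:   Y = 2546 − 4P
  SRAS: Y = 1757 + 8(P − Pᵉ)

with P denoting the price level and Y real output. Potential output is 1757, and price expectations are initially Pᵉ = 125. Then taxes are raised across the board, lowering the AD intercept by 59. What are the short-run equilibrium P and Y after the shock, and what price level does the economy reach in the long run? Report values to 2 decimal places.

AD shifts left: new AD is Y = 2487 − 4P. With Pᵉ = 125, SRAS is Y = 757 + 8P.
Short run: 2487 − 4P = 757 + 8P gives 1730 = 12P, so P = 144.17 and Y = 2487 − 4P = 1910.33.
Y = 1910.33 is above potential 1757; expectations adjust and SRAS shifts left until Y = 1757.
Long run: on the new AD curve, 1757 = 2487 − 4P gives P = 182.50.

Short run: P = 144.17, Y = 1910.33. Long run: P = 182.50.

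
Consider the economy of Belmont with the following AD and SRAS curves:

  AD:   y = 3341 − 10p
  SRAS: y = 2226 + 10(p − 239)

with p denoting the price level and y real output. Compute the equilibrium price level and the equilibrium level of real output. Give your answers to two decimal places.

p = 175.25, y = 1588.50

Write SRAS as y = 2226 + 10p − 2390 = 10p − 164.
Set AD = SRAS: 3341 − 10p = 10p − 164, so 3505 = 20p and p = 175.25.
Substituting into AD, y = 3341 − 10p = 1588.50.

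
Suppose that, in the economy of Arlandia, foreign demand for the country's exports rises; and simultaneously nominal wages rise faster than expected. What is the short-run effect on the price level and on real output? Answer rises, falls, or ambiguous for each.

Price level: rises; output: ambiguous

The first event is a positive demand shock: AD shifts right, which by itself pushes P up and Y up.
The second is an adverse supply shock: SRAS shifts left, which by itself pushes P up and Y down.
Both shocks push P up, so P rises. The two shocks push Y in opposite directions, so the effect on Y is ambiguous.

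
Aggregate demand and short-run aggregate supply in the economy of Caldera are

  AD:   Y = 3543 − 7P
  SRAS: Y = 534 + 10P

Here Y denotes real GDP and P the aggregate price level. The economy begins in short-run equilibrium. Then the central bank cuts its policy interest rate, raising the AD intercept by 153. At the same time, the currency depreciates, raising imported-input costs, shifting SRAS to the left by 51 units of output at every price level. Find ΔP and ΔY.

ΔP = +12, ΔY = +69

After both shocks: AD is Y = 3696 − 7P and SRAS is Y = 483 + 10P.
Setting them equal: 3213 = 17P, so P = 189.
Y = 3696 − 7·189 = 2373.
Initially P = 177, Y = 2304, so ΔP = +12 and ΔY = +69.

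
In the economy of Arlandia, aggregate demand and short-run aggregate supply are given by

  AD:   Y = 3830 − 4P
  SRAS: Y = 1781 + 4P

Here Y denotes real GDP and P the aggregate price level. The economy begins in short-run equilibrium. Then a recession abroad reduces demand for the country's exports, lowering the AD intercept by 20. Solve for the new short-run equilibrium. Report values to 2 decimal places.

P = 253.63, Y = 2795.50

This is a negative demand shock: AD shifts left.
New AD: Y = 3810 − 4P.
Set AD = SRAS: 3810 − 4P = 1781 + 4P, so 2029 = 8P and P = 253.63.
Substituting into AD, Y = 2795.50.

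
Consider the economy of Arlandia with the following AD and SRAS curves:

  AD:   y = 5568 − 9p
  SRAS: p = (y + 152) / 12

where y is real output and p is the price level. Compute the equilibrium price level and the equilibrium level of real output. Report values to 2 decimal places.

Rearrange SRAS to y = 12p − 152.
Set AD = SRAS: 5568 − 9p = 12p − 152, so 5720 = 21p and p = 272.38.
Substituting into AD, y = 5568 − 9p = 3116.57.

p = 272.38, y = 3116.57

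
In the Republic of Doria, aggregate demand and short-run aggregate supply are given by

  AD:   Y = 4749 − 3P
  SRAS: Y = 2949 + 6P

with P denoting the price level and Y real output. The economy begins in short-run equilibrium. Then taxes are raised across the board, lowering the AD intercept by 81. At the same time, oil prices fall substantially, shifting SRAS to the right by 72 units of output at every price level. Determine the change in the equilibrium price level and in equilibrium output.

After both shocks: AD is Y = 4668 − 3P and SRAS is Y = 3021 + 6P.
Setting them equal: 1647 = 9P, so P = 183.
Y = 4668 − 3·183 = 4119.
Initially P = 200, Y = 4149, so ΔP = -17 and ΔY = -30.

ΔP = -17, ΔY = -30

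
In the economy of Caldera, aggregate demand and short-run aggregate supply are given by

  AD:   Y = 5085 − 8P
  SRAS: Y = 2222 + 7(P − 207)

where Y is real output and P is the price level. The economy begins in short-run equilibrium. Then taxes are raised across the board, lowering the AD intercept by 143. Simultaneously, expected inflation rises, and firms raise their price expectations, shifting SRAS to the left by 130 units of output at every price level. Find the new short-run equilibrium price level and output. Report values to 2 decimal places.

P = 286.60, Y = 2649.20

After both shocks: AD is Y = 4942 − 8P and SRAS is Y = 643 + 7P.
Setting them equal: 4299 = 15P, so P = 286.60.
Substituting into AD, Y = 2649.20.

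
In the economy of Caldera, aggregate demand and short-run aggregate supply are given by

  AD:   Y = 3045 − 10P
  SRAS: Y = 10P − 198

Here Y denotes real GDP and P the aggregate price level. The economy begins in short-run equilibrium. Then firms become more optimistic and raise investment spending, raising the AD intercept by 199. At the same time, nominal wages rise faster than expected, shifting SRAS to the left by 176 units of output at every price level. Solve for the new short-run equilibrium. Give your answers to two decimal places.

P = 180.90, Y = 1435.00

After both shocks: AD is Y = 3244 − 10P and SRAS is Y = 10P − 374.
Setting them equal: 3618 = 20P, so P = 180.90.
Substituting into AD, Y = 1435.00.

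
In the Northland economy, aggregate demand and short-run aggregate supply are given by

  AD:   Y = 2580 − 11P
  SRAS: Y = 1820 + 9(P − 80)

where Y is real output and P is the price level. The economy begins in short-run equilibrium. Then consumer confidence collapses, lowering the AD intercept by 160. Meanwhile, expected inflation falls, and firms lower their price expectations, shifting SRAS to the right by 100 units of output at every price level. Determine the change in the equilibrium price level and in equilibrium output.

ΔP = -13, ΔY = -17

After both shocks: AD is Y = 2420 − 11P and SRAS is Y = 1200 + 9P.
Setting them equal: 1220 = 20P, so P = 61.
Y = 2420 − 11·61 = 1749.
Initially P = 74, Y = 1766, so ΔP = -13 and ΔY = -17.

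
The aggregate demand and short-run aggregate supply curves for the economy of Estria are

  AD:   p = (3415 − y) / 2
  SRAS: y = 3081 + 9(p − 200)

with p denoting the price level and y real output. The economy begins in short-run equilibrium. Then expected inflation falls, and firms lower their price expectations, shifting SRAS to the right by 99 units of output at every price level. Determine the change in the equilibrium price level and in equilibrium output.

This is a positive supply shock: SRAS shifts right.
New SRAS: y = 1380 + 9p.
Set AD = SRAS: 3415 − 2p = 1380 + 9p, so 2035 = 11p and p = 185.
y = 3415 − 2·185 = 3045.
Initially p = 194, y = 3027, so Δp = -9 and Δy = +18.

Δp = -9, Δy = +18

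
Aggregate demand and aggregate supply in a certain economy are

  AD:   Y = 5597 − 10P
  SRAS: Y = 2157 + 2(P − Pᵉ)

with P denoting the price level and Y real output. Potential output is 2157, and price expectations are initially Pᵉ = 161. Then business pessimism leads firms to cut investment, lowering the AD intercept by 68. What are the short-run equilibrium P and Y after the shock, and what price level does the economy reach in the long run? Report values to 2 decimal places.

Short run: P = 307.83, Y = 2450.67. Long run: P = 337.20.

AD shifts left: new AD is Y = 5529 − 10P. With Pᵉ = 161, SRAS is Y = 1835 + 2P.
Short run: 5529 − 10P = 1835 + 2P gives 3694 = 12P, so P = 307.83 and Y = 5529 − 10P = 2450.67.
Y = 2450.67 is above potential 2157; expectations adjust and SRAS shifts left until Y = 2157.
Long run: on the new AD curve, 2157 = 5529 − 10P gives P = 337.20.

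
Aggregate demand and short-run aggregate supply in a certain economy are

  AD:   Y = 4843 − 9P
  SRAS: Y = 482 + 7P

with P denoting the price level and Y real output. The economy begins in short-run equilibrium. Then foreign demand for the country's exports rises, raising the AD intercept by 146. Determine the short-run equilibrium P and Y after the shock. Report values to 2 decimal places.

This is a positive demand shock: AD shifts right.
New AD: Y = 4989 − 9P.
Set AD = SRAS: 4989 − 9P = 482 + 7P, so 4507 = 16P and P = 281.69.
Substituting into AD, Y = 2453.81.

P = 281.69, Y = 2453.81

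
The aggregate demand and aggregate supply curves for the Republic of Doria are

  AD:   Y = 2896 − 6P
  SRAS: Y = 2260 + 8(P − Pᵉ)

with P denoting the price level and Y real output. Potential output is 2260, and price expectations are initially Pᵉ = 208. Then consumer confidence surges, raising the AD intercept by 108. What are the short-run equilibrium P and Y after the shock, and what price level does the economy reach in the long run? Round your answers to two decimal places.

Short run: P = 172.00, Y = 1972.00. Long run: P = 124.00.

AD shifts right: new AD is Y = 3004 − 6P. With Pᵉ = 208, SRAS is Y = 596 + 8P.
Short run: 3004 − 6P = 596 + 8P gives 2408 = 14P, so P = 172.00 and Y = 3004 − 6P = 1972.00.
Y = 1972.00 is below potential 2260; expectations adjust and SRAS shifts right until Y = 2260.
Long run: on the new AD curve, 2260 = 3004 − 6P gives P = 124.00.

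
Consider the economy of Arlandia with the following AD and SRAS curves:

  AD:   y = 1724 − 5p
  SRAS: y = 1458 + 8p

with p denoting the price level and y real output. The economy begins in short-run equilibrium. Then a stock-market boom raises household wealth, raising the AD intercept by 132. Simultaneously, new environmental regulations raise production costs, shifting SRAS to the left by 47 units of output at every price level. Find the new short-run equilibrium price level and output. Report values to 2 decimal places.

p = 34.23, y = 1684.85

After both shocks: AD is y = 1856 − 5p and SRAS is y = 1411 + 8p.
Setting them equal: 445 = 13p, so p = 34.23.
Substituting into AD, y = 1684.85.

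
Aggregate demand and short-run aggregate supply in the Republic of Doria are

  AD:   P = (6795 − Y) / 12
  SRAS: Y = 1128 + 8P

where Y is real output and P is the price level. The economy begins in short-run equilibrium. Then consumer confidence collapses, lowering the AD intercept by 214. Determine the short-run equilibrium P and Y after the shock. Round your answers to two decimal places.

P = 272.65, Y = 3309.20

This is a negative demand shock: AD shifts left.
New AD: Y = 6581 − 12P.
Set AD = SRAS: 6581 − 12P = 1128 + 8P, so 5453 = 20P and P = 272.65.
Substituting into AD, Y = 3309.20.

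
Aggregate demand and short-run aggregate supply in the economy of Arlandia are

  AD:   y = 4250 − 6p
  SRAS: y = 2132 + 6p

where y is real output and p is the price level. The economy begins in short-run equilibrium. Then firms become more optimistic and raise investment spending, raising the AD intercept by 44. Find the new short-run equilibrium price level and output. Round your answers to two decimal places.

p = 180.17, y = 3213.00

This is a positive demand shock: AD shifts right.
New AD: y = 4294 − 6p.
Set AD = SRAS: 4294 − 6p = 2132 + 6p, so 2162 = 12p and p = 180.17.
Substituting into AD, y = 3213.00.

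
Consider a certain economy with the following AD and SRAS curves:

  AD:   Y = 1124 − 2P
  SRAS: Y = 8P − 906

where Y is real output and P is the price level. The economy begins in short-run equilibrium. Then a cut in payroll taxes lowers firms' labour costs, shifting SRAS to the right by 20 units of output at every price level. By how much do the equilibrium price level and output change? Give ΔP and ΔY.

ΔP = -2, ΔY = +4

This is a positive supply shock: SRAS shifts right.
New SRAS: Y = 8P − 886.
Set AD = SRAS: 1124 − 2P = 8P − 886, so 2010 = 10P and P = 201.
Y = 1124 − 2·201 = 722.
Initially P = 203, Y = 718, so ΔP = -2 and ΔY = +4.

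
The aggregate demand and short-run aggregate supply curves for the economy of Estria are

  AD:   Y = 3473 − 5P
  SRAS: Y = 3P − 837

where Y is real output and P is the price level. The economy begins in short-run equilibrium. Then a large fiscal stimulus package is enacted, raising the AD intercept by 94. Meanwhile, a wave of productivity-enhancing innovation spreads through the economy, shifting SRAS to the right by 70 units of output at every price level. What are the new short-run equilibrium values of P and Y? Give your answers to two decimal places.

After both shocks: AD is Y = 3567 − 5P and SRAS is Y = 3P − 767.
Setting them equal: 4334 = 8P, so P = 541.75.
Substituting into AD, Y = 858.25.

P = 541.75, Y = 858.25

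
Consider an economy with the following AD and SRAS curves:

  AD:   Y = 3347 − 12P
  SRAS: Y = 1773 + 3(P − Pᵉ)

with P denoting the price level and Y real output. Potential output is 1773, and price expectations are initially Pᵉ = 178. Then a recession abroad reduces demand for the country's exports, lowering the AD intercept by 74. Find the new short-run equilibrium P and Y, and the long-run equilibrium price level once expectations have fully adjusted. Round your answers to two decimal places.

AD shifts left: new AD is Y = 3273 − 12P. With Pᵉ = 178, SRAS is Y = 1239 + 3P.
Short run: 3273 − 12P = 1239 + 3P gives 2034 = 15P, so P = 135.60 and Y = 3273 − 12P = 1645.80.
Y = 1645.80 is below potential 1773; expectations adjust and SRAS shifts right until Y = 1773.
Long run: on the new AD curve, 1773 = 3273 − 12P gives P = 125.00.

Short run: P = 135.60, Y = 1645.80. Long run: P = 125.00.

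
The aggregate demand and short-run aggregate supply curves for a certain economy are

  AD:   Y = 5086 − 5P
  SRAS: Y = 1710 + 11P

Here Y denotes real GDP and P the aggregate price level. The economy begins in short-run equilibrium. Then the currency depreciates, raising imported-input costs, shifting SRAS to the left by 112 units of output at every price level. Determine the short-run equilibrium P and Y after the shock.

P = 218, Y = 3996

This is a negative supply shock: SRAS shifts left.
New SRAS: Y = 1598 + 11P.
Set AD = SRAS: 5086 − 5P = 1598 + 11P, so 3488 = 16P and P = 218.
Y = 5086 − 5·218 = 3996.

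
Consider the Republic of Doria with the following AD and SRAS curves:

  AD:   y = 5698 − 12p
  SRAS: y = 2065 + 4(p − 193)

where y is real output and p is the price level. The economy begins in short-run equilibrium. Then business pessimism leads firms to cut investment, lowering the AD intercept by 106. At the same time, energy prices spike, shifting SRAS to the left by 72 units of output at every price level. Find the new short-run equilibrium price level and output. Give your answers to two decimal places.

p = 273.19, y = 2313.75

After both shocks: AD is y = 5592 − 12p and SRAS is y = 1221 + 4p.
Setting them equal: 4371 = 16p, so p = 273.19.
Substituting into AD, y = 2313.75.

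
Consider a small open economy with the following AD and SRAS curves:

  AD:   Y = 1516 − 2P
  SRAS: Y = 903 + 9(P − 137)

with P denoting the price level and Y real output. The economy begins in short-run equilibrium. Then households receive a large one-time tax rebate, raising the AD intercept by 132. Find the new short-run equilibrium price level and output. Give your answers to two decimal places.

This is a positive demand shock: AD shifts right.
New AD: Y = 1648 − 2P.
SRAS can be written Y = 9P − 330.
Set AD = SRAS: 1648 − 2P = 9P − 330, so 1978 = 11P and P = 179.82.
Substituting into AD, Y = 1288.36.

P = 179.82, Y = 1288.36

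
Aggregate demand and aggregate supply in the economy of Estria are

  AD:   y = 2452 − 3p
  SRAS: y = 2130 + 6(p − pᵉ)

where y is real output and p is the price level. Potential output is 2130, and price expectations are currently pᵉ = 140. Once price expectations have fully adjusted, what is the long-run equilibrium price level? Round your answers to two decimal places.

Short run: with pᵉ = 140, SRAS is y = 1290 + 6p. Setting AD = SRAS gives 1162 = 9p, so p = 129.11 and y = 2452 − 3p = 2064.67.
Output 2064.67 is below potential 2130, so over time expected prices fall and SRAS shifts right until y returns to 2130.
Long run: y = 2130 on the AD curve gives 2130 = 2452 − 3p, so p = 107.33.

Long-run p = 107.33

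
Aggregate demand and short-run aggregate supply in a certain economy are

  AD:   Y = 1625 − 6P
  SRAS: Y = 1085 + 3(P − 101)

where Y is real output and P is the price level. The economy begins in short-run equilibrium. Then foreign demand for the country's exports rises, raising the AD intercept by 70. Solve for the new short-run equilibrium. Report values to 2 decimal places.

P = 101.44, Y = 1086.33

This is a positive demand shock: AD shifts right.
New AD: Y = 1695 − 6P.
SRAS can be written Y = 782 + 3P.
Set AD = SRAS: 1695 − 6P = 782 + 3P, so 913 = 9P and P = 101.44.
Substituting into AD, Y = 1086.33.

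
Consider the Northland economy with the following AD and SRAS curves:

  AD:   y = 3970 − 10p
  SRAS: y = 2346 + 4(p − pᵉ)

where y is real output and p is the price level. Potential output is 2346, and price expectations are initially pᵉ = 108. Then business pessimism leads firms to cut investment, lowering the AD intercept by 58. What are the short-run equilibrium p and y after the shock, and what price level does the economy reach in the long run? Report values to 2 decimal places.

Short run: p = 142.71, y = 2484.86. Long run: p = 156.60.

AD shifts left: new AD is y = 3912 − 10p. With pᵉ = 108, SRAS is y = 1914 + 4p.
Short run: 3912 − 10p = 1914 + 4p gives 1998 = 14p, so p = 142.71 and y = 3912 − 10p = 2484.86.
y = 2484.86 is above potential 2346; expectations adjust and SRAS shifts left until y = 2346.
Long run: on the new AD curve, 2346 = 3912 − 10p gives p = 156.60.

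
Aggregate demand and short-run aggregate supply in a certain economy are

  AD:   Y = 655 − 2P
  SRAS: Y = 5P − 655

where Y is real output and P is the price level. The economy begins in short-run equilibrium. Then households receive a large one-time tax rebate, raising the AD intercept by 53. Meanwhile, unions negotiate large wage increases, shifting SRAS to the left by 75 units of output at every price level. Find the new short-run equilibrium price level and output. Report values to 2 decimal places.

P = 205.43, Y = 297.14

After both shocks: AD is Y = 708 − 2P and SRAS is Y = 5P − 730.
Setting them equal: 1438 = 7P, so P = 205.43.
Substituting into AD, Y = 297.14.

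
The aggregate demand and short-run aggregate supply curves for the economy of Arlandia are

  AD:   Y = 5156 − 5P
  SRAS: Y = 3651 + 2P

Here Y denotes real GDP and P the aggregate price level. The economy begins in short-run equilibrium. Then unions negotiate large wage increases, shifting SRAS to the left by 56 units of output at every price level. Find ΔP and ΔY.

ΔP = +8, ΔY = -40

This is a negative supply shock: SRAS shifts left.
New SRAS: Y = 3595 + 2P.
Set AD = SRAS: 5156 − 5P = 3595 + 2P, so 1561 = 7P and P = 223.
Y = 5156 − 5·223 = 4041.
Initially P = 215, Y = 4081, so ΔP = +8 and ΔY = -40.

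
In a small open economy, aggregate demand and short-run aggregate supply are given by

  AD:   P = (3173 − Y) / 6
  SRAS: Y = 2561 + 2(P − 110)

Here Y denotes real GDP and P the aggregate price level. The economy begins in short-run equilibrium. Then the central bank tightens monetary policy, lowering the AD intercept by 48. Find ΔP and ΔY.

ΔP = -6, ΔY = -12

This is a negative demand shock: AD shifts left.
New AD: Y = 3125 − 6P.
SRAS can be written Y = 2341 + 2P.
Set AD = SRAS: 3125 − 6P = 2341 + 2P, so 784 = 8P and P = 98.
Y = 3125 − 6·98 = 2537.
Initially P = 104, Y = 2549, so ΔP = -6 and ΔY = -12.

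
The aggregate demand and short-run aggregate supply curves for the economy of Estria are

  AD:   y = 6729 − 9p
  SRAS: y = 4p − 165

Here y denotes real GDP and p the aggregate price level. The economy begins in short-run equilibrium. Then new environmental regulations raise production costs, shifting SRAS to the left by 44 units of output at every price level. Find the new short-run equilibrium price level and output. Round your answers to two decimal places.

This is a negative supply shock: SRAS shifts left.
New SRAS: y = 4p − 209.
Set AD = SRAS: 6729 − 9p = 4p − 209, so 6938 = 13p and p = 533.69.
Substituting into AD, y = 1925.77.

p = 533.69, y = 1925.77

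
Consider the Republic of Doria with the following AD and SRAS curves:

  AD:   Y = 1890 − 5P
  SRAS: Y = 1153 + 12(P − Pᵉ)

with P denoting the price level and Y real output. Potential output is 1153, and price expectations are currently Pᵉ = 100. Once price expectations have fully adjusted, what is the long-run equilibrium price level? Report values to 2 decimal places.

Long-run P = 147.40

Short run: with Pᵉ = 100, SRAS is Y = 12P − 47. Setting AD = SRAS gives 1937 = 17P, so P = 113.94 and Y = 1890 − 5P = 1320.29.
Output 1320.29 is above potential 1153, so over time expected prices rise and SRAS shifts left until Y returns to 1153.
Long run: Y = 1153 on the AD curve gives 1153 = 1890 − 5P, so P = 147.40.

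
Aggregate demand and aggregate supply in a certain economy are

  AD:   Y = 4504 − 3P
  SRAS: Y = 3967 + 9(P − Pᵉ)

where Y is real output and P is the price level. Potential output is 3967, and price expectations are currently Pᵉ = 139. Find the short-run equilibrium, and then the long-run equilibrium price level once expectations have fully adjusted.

Short run: P = 149, Y = 4057. Long run: P = 179.

Short run: with Pᵉ = 139, SRAS is Y = 2716 + 9P. Setting AD = SRAS gives 1788 = 12P, so P = 149 and Y = 4504 − 3·149 = 4057.
Output 4057 is above potential 3967, so over time expected prices rise and SRAS shifts left until Y returns to 3967.
Long run: Y = 3967 on the AD curve gives 3967 = 4504 − 3P, so P = 179.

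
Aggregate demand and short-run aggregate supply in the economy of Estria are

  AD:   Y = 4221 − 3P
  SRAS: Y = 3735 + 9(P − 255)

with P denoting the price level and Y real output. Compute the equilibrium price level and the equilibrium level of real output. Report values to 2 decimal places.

P = 231.75, Y = 3525.75

Write SRAS as Y = 3735 + 9P − 2295 = 1440 + 9P.
Set AD = SRAS: 4221 − 3P = 1440 + 9P, so 2781 = 12P and P = 231.75.
Substituting into AD, Y = 4221 − 3P = 3525.75.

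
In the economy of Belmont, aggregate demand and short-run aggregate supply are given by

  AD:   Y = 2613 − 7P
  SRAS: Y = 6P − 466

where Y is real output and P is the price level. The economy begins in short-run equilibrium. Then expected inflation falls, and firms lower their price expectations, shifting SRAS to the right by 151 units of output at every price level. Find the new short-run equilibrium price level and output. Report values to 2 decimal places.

This is a positive supply shock: SRAS shifts right.
New SRAS: Y = 6P − 315.
Set AD = SRAS: 2613 − 7P = 6P − 315, so 2928 = 13P and P = 225.23.
Substituting into AD, Y = 1036.38.

P = 225.23, Y = 1036.38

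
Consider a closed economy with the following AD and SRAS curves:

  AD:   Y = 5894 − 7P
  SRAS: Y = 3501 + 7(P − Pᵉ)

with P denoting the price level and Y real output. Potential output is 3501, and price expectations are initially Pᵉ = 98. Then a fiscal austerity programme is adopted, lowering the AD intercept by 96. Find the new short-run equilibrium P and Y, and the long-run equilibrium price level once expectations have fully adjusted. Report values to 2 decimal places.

Short run: P = 213.07, Y = 4306.50. Long run: P = 328.14.

AD shifts left: new AD is Y = 5798 − 7P. With Pᵉ = 98, SRAS is Y = 2815 + 7P.
Short run: 5798 − 7P = 2815 + 7P gives 2983 = 14P, so P = 213.07 and Y = 5798 − 7P = 4306.50.
Y = 4306.50 is above potential 3501; expectations adjust and SRAS shifts left until Y = 3501.
Long run: on the new AD curve, 3501 = 5798 − 7P gives P = 328.14.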